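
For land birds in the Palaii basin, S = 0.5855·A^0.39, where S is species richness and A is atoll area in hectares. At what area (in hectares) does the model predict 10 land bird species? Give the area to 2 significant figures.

1400 hectares

10 = 0.5855 × A^0.39  ⇒  A^0.39 = 10/0.5855 = 17.08
ln A = ln(17.08) / 0.39 = 2.8379 / 0.39 = 7.2766
A = e^7.2766 ≈ 1446 hectares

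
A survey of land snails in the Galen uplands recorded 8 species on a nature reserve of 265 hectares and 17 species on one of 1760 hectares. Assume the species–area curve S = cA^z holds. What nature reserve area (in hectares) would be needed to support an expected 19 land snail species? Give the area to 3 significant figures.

z = ln(17/8) / ln(1760/265) = 0.7538 / 1.8933 = 0.3981
c = 8 / 265^0.3981 = 8 / 9.22 = 0.8677
A = (19/0.8677)^(1/0.3981) ⇒ ln A = ln(21.9)/0.3981 = 7.7524
A = e^7.7524 ≈ 2327 hectares

2330 hectares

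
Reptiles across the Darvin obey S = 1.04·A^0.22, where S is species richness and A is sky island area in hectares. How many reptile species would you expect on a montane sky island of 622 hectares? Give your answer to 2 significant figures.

4.3

S = 1.04 × 622^0.22 = 1.04 × 4.118 ≈ 4.282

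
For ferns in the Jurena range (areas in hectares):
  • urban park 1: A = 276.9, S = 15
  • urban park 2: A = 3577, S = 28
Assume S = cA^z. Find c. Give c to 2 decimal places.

3.80

z = ln(S₂/S₁) / ln(A₂/A₁) = ln(28/15) / ln(3577/276.9) = 0.6242 / 2.5586 = 0.2439
c = S₁ / A₁^z = 15 / 276.9^0.2439 = 15 / 3.943 = 3.805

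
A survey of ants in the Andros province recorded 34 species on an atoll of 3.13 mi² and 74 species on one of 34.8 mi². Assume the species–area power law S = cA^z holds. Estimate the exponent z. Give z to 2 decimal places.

Taking logs: ln S = ln c + z ln A, so z = (ln S₂ − ln S₁)/(ln A₂ − ln A₁).
z = ln(74/34) / ln(34.8/3.13) = ln(2.176) / ln(11.12) = 0.7777 / 2.4086 = 0.3229

0.32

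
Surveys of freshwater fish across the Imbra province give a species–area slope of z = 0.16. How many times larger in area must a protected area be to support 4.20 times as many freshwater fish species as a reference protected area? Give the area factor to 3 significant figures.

7860

(A₂/A₁)^0.16 = 4.2, so A₂/A₁ = 4.2^(1/0.16) = 4.2^6.25
ln(A₂/A₁) = ln 4.2 / 0.16 = 1.4351 / 0.16 = 8.9693
A₂/A₁ = e^8.9693 ≈ 7858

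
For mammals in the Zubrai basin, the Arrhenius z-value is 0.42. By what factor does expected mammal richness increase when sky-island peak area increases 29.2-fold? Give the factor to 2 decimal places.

4.13

S₂/S₁ = (A₂/A₁)^z = 29.2^0.42
ln(S₂/S₁) = 0.42 × ln 29.2 = 0.42 × 3.3742 = 1.4172
S₂/S₁ = e^1.4172 ≈ 4.125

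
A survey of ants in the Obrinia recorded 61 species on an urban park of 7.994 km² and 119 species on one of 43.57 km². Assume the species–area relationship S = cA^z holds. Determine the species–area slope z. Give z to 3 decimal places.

0.394

Taking logs: ln S = ln c + z ln A, so z = (ln S₂ − ln S₁)/(ln A₂ − ln A₁).
z = ln(119/61) / ln(43.57/7.994) = ln(1.951) / ln(5.45) = 0.6682 / 1.6957 = 0.3941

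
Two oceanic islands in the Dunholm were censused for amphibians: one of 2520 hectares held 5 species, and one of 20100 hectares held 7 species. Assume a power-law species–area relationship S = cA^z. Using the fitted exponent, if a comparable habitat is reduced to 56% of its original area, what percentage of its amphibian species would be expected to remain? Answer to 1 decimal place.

z = ln(7/5) / ln(20100/2520) = 0.3365 / 2.0765 = 0.1620
S_new/S_old = (A_new/A_old)^z = 0.56^0.1620 = exp(0.1620 × -0.5798) = 0.9103

91.0%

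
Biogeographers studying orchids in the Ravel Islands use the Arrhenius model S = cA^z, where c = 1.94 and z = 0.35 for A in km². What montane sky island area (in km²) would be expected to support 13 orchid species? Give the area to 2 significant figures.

13 = 1.94 × A^0.35  ⇒  A^0.35 = 13/1.94 = 6.701
ln A = ln(6.701) / 0.35 = 1.9023 / 0.35 = 5.4350
A = e^5.4350 ≈ 229.3 km²

230 km²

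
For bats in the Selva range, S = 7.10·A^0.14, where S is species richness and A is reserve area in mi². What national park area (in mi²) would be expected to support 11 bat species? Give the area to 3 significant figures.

11 = 7.1 × A^0.14  ⇒  A^0.14 = 11/7.1 = 1.549
ln A = ln(1.549) / 0.14 = 0.4378 / 0.14 = 3.1271
A = e^3.1271 ≈ 22.81 mi²

22.8 mi²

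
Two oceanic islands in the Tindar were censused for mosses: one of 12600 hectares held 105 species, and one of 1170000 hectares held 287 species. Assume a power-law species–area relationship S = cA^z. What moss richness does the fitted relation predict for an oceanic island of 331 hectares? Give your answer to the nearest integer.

47

z = ln(287/105) / ln(1170000/12600) = 1.0055 / 4.5311 = 0.2219
c = 105 / 12600^0.2219 = 105 / 8.127 = 12.92
S₃ = 12.92 × 331^0.2219 = 12.92 × 3.624 ≈ 46.82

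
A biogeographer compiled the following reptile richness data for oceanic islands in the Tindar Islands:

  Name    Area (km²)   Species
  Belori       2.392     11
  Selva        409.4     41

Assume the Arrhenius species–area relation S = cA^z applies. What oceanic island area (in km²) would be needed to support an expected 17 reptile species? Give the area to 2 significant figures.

13 km²

z = ln(41/11) / ln(409.4/2.392) = 1.3157 / 5.1426 = 0.2558
c = 11 / 2.392^0.2558 = 11 / 1.25 = 8.8
A = (17/8.8)^(1/0.2558) ⇒ ln A = ln(1.932)/0.2558 = 2.5736
A = e^2.5736 ≈ 13.11 km²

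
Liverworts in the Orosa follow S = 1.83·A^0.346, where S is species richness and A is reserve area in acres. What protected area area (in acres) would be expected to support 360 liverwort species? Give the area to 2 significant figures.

360 = 1.83 × A^0.346  ⇒  A^0.346 = 360/1.83 = 196.7
ln A = ln(196.7) / 0.346 = 5.2818 / 0.346 = 15.2653
A = e^15.2653 ≈ 4262146 acres

4300000 acres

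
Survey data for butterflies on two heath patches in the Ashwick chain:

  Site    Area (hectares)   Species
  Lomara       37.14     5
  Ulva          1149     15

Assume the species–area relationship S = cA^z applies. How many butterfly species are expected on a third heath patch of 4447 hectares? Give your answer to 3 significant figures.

z = ln(15/5) / ln(1149/37.14) = 1.0986 / 3.4320 = 0.3201
c = 5 / 37.14^0.3201 = 5 / 3.181 = 1.572
S₃ = 1.572 × 4447^0.3201 = 1.572 × 14.72 ≈ 23.13

23.1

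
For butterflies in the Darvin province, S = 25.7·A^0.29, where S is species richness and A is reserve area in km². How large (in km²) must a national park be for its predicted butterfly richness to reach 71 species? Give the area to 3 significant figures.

71 = 25.7 × A^0.29  ⇒  A^0.29 = 71/25.7 = 2.763
ln A = ln(2.763) / 0.29 = 1.0162 / 0.29 = 3.5041
A = e^3.5041 ≈ 33.25 km²

33.3 km²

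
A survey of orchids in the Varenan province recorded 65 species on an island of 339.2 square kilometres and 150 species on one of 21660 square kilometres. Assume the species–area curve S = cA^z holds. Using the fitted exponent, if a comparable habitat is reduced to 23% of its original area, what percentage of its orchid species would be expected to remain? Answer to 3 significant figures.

z = ln(150/65) / ln(21660/339.2) = 0.8362 / 4.1566 = 0.2012
S_new/S_old = (A_new/A_old)^z = 0.23^0.2012 = exp(0.2012 × -1.4697) = 0.744

74.4%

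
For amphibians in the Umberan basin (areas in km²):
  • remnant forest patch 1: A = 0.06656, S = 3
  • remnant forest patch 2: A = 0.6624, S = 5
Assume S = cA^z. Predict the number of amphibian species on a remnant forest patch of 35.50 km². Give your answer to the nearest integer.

z = ln(5/3) / ln(0.6624/0.06656) = 0.5108 / 2.2978 = 0.2223
c = 3 / 0.06656^0.2223 = 3 / 0.5475 = 5.479
S₃ = 5.479 × 35.5^0.2223 = 5.479 × 2.211 ≈ 12.12

12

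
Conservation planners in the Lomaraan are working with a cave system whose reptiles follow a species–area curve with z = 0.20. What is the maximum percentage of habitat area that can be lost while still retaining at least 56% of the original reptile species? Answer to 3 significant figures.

Need (A_new/A_old)^0.2 = 0.56, so A_new/A_old = 0.56^(1/0.2) = 0.56^5
ln(A_new/A_old) = ln 0.56 / 0.2 = -0.5798 / 0.2 = -2.8991
A_new/A_old = e^-2.8991 ≈ 0.05507
Fraction that can be lost = 1 − 0.05507 = 0.9449

94.5%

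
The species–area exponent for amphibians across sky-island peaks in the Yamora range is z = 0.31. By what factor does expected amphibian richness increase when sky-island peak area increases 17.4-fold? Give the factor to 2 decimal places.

2.42

S₂/S₁ = (A₂/A₁)^z = 17.4^0.31
ln(S₂/S₁) = 0.31 × ln 17.4 = 0.31 × 2.8565 = 0.8855
S₂/S₁ = e^0.8855 ≈ 2.424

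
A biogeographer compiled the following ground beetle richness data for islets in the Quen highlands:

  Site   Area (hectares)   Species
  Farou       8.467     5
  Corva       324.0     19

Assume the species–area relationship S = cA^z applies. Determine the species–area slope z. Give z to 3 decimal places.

Taking logs: ln S = ln c + z ln A, so z = (ln S₂ − ln S₁)/(ln A₂ − ln A₁).
z = ln(19/5) / ln(324/8.467) = ln(3.8) / ln(38.27) = 1.3350 / 3.6446 = 0.3663

0.366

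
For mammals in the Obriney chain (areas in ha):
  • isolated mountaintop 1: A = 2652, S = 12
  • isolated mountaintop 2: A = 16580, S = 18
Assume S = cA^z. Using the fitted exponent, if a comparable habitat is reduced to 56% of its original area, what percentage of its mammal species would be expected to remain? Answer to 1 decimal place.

z = ln(18/12) / ln(16580/2652) = 0.4055 / 1.8329 = 0.2212
S_new/S_old = (A_new/A_old)^z = 0.56^0.2212 = exp(0.2212 × -0.5798) = 0.8796

88.0%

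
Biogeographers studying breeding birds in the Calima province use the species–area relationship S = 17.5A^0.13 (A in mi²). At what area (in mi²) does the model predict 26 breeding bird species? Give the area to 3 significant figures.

26 = 17.5 × A^0.13  ⇒  A^0.13 = 26/17.5 = 1.486
ln A = ln(1.486) / 0.13 = 0.3959 / 0.13 = 3.0454
A = e^3.0454 ≈ 21.02 mi²

21.0 mi²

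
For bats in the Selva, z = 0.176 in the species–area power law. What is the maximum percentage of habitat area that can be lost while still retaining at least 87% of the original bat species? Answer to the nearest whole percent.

55%

Need (A_new/A_old)^0.176 = 0.87, so A_new/A_old = 0.87^(1/0.176) = 0.87^5.682
ln(A_new/A_old) = ln 0.87 / 0.176 = -0.1393 / 0.176 = -0.7913
A_new/A_old = e^-0.7913 ≈ 0.4533
Fraction that can be lost = 1 − 0.4533 = 0.5467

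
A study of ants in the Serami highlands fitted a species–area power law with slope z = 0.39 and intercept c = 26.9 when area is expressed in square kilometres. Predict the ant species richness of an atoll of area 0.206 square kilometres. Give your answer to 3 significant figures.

14.5

S = 26.9 × 0.206^0.39
ln S = ln 26.9 + 0.39 × ln 0.206 = 3.2921 + 0.39 × -1.5799 = 2.6760
S = e^2.6760 ≈ 14.53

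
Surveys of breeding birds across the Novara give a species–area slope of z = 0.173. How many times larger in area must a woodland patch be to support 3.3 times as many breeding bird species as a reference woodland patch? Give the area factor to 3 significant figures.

(A₂/A₁)^0.173 = 3.3, so A₂/A₁ = 3.3^(1/0.173) = 3.3^5.78
ln(A₂/A₁) = ln 3.3 / 0.173 = 1.1939 / 0.173 = 6.9013
A₂/A₁ = e^6.9013 ≈ 993.6

994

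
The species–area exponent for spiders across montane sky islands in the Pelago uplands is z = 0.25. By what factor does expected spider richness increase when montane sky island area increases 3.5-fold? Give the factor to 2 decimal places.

S₂/S₁ = (A₂/A₁)^z = 3.5^0.25
ln(S₂/S₁) = 0.25 × ln 3.5 = 0.25 × 1.2528 = 0.3132
S₂/S₁ = e^0.3132 ≈ 1.368

1.37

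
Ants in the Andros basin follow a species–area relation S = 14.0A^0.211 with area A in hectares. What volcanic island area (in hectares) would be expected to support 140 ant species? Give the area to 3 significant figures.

54900 hectares

140 = 14 × A^0.211  ⇒  A^0.211 = 140/14 = 10
ln A = ln(10) / 0.211 = 2.3026 / 0.211 = 10.9127
A = e^10.9127 ≈ 54870 hectares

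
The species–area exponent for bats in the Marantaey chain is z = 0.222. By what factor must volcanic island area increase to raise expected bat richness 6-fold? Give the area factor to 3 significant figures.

3200

(A₂/A₁)^0.222 = 6, so A₂/A₁ = 6^(1/0.222) = 6^4.505
ln(A₂/A₁) = ln 6 / 0.222 = 1.7918 / 0.222 = 8.0710
A₂/A₁ = e^8.0710 ≈ 3200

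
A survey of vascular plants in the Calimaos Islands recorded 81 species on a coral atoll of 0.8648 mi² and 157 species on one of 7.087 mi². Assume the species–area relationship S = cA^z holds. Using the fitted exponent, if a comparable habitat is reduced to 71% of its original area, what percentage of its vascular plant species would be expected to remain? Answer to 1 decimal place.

z = ln(157/81) / ln(7.087/0.8648) = 0.6618 / 2.1035 = 0.3146
S_new/S_old = (A_new/A_old)^z = 0.71^0.3146 = exp(0.3146 × -0.3425) = 0.8979

89.8%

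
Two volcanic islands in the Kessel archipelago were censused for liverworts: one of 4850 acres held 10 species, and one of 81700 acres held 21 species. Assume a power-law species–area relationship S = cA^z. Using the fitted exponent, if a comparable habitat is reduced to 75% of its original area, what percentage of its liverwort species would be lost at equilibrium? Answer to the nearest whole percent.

z = ln(21/10) / ln(81700/4850) = 0.7419 / 2.8241 = 0.2627
S_new/S_old = (A_new/A_old)^z = 0.75^0.2627 = exp(0.2627 × -0.2877) = 0.9272
Fraction lost = 1 − 0.9272 = 0.07279

7%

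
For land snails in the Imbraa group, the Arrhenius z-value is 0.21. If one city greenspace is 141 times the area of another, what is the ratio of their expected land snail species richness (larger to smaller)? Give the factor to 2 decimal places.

2.83

S₂/S₁ = (A₂/A₁)^z = 141^0.21
ln(S₂/S₁) = 0.21 × ln 141 = 0.21 × 4.9488 = 1.0392
S₂/S₁ = e^1.0392 ≈ 2.827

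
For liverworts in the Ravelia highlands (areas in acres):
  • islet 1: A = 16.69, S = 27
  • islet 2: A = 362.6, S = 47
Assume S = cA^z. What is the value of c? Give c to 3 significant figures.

z = ln(S₂/S₁) / ln(A₂/A₁) = ln(47/27) / ln(362.6/16.69) = 0.5543 / 3.0785 = 0.1801
c = S₁ / A₁^z = 27 / 16.69^0.1801 = 27 / 1.66 = 16.26

16.3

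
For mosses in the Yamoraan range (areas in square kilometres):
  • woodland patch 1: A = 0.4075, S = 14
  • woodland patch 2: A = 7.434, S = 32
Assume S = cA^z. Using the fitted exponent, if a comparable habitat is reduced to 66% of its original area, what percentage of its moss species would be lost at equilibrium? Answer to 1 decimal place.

11.2%

z = ln(32/14) / ln(7.434/0.4075) = 0.8267 / 2.9038 = 0.2847
S_new/S_old = (A_new/A_old)^z = 0.66^0.2847 = exp(0.2847 × -0.4155) = 0.8884
Fraction lost = 1 − 0.8884 = 0.1116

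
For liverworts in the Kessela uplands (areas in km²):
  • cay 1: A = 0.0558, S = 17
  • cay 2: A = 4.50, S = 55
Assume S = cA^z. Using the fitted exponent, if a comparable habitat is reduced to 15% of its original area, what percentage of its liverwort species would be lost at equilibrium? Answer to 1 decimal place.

z = ln(55/17) / ln(4.5/0.0558) = 1.1741 / 4.3901 = 0.2674
S_new/S_old = (A_new/A_old)^z = 0.15^0.2674 = exp(0.2674 × -1.8971) = 0.6021
Fraction lost = 1 − 0.6021 = 0.3979

39.8%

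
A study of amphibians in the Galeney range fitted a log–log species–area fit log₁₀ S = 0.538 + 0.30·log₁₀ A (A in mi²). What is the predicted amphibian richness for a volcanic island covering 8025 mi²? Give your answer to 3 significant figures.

S = 3.451 × 8025^0.3
ln S = ln 3.451 + 0.3 × ln 8025 = 1.2388 + 0.3 × 8.9903 = 3.9359
S = e^3.9359 ≈ 51.21

51.2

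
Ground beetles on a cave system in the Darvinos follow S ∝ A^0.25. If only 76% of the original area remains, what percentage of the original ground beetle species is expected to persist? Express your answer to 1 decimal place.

S_new/S_old = (A_new/A_old)^z = 0.76^0.25
= exp(0.25 × ln 0.76) = exp(0.25 × -0.2744) = exp(-0.0686) ≈ 0.9337

93.4%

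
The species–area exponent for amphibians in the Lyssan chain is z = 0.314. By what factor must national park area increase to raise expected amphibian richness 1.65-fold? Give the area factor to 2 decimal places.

4.93

(A₂/A₁)^0.314 = 1.65, so A₂/A₁ = 1.65^(1/0.314) = 1.65^3.185
ln(A₂/A₁) = ln 1.65 / 0.314 = 0.5008 / 0.314 = 1.5948
A₂/A₁ = e^1.5948 ≈ 4.927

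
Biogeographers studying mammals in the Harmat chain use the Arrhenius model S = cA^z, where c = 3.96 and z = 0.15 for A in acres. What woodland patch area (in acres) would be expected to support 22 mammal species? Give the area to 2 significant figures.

92000 acres

22 = 3.96 × A^0.15  ⇒  A^0.15 = 22/3.96 = 5.556
ln A = ln(5.556) / 0.15 = 1.7148 / 0.15 = 11.4320
A = e^11.4320 ≈ 92225 acres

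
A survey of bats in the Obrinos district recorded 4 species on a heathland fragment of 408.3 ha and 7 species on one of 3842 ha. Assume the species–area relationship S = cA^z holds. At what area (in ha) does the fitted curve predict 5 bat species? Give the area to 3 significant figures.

998 ha

z = ln(7/4) / ln(3842/408.3) = 0.5596 / 2.2417 = 0.2496
c = 4 / 408.3^0.2496 = 4 / 4.485 = 0.8918
A = (5/0.8918)^(1/0.2496) ⇒ ln A = ln(5.607)/0.2496 = 6.9059
A = e^6.9059 ≈ 998.1 ha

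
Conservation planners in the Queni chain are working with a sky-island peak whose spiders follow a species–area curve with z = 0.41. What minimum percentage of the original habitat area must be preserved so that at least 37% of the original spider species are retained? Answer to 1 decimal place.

8.8%

Need (A_new/A_old)^0.41 = 0.37, so A_new/A_old = 0.37^(1/0.41) = 0.37^2.439
ln(A_new/A_old) = ln 0.37 / 0.41 = -0.9943 / 0.41 = -2.4250
A_new/A_old = e^-2.4250 ≈ 0.08848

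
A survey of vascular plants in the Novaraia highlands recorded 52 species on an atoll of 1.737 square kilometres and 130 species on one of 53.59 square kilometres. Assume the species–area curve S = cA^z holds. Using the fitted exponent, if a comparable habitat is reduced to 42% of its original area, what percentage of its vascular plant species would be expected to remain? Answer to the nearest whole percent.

79%

z = ln(130/52) / ln(53.59/1.737) = 0.9163 / 3.4292 = 0.2672
S_new/S_old = (A_new/A_old)^z = 0.42^0.2672 = exp(0.2672 × -0.8675) = 0.7931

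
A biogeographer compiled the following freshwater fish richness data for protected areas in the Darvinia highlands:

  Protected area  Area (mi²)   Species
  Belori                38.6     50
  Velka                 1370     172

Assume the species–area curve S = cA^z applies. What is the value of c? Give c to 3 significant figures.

z = ln(S₂/S₁) / ln(A₂/A₁) = ln(172/50) / ln(1370/38.6) = 1.2355 / 3.5693 = 0.3461
c = S₁ / A₁^z = 50 / 38.6^0.3461 = 50 / 3.541 = 14.12

14.1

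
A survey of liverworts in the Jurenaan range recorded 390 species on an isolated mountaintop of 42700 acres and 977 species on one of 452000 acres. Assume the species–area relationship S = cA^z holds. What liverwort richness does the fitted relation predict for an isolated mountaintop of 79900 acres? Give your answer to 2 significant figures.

500

z = ln(977/390) / ln(452000/42700) = 0.9183 / 2.3595 = 0.3892
c = 390 / 42700^0.3892 = 390 / 63.42 = 6.15
S₃ = 6.15 × 79900^0.3892 = 6.15 × 80.93 ≈ 497.7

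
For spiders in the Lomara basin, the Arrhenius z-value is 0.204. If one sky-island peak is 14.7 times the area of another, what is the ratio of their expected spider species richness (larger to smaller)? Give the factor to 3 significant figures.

S₂/S₁ = (A₂/A₁)^z = 14.7^0.204
ln(S₂/S₁) = 0.204 × ln 14.7 = 0.204 × 2.6878 = 0.5483
S₂/S₁ = e^0.5483 ≈ 1.73

1.73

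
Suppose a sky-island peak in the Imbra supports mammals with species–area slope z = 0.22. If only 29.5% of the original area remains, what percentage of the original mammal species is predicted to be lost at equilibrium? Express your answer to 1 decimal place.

S_new/S_old = (A_new/A_old)^z = 0.295^0.22
= exp(0.22 × ln 0.295) = exp(0.22 × -1.2208) = exp(-0.2686) ≈ 0.7645
Fraction lost = 1 − 0.7645 = 0.2355

23.6%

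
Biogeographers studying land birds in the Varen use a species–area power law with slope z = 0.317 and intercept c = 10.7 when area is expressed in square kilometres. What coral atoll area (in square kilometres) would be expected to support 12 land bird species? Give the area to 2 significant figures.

12 = 10.7 × A^0.317  ⇒  A^0.317 = 12/10.7 = 1.121
ln A = ln(1.121) / 0.317 = 0.1147 / 0.317 = 0.3617
A = e^0.3617 ≈ 1.436 square kilometres

1.4 square kilometres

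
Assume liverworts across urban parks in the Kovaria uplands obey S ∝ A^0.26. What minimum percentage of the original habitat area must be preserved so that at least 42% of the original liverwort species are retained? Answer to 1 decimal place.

Need (A_new/A_old)^0.26 = 0.42, so A_new/A_old = 0.42^(1/0.26) = 0.42^3.846
ln(A_new/A_old) = ln 0.42 / 0.26 = -0.8675 / 0.26 = -3.3365
A_new/A_old = e^-3.3365 ≈ 0.03556

3.6%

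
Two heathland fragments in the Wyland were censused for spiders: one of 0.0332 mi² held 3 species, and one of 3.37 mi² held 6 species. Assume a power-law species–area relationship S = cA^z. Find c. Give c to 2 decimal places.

z = ln(S₂/S₁) / ln(A₂/A₁) = ln(6/3) / ln(3.37/0.0332) = 0.6931 / 4.6201 = 0.1500
c = S₁ / A₁^z = 3 / 0.0332^0.1500 = 3 / 0.6 = 5

5.00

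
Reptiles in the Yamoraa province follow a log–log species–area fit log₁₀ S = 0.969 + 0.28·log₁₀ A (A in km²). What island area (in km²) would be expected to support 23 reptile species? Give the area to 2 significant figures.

23 = 9.311 × A^0.28  ⇒  A^0.28 = 23/9.311 = 2.47
ln A = ln(2.47) / 0.28 = 0.9043 / 0.28 = 3.2296
A = e^3.2296 ≈ 25.27 km²

25 km²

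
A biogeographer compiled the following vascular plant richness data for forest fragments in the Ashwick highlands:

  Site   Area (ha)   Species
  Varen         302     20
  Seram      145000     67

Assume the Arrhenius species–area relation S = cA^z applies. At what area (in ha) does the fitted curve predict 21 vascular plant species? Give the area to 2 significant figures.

z = ln(67/20) / ln(145000/302) = 1.2090 / 6.1741 = 0.1958
c = 20 / 302^0.1958 = 20 / 3.059 = 6.538
A = (21/6.538)^(1/0.1958) ⇒ ln A = ln(3.212)/0.1958 = 5.9596
A = e^5.9596 ≈ 387.5 ha

390 ha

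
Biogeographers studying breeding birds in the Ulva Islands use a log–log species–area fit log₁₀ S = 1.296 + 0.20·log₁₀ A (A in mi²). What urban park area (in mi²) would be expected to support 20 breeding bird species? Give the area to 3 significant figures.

20 = 19.77 × A^0.2  ⇒  A^0.2 = 20/19.77 = 1.012
ln A = ln(1.012) / 0.2 = 0.0116 / 0.2 = 0.0579
A = e^0.0579 ≈ 1.06 mi²

1.06 mi²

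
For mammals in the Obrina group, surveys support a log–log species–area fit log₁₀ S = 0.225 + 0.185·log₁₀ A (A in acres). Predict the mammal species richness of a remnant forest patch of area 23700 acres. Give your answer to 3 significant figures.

S = 1.679 × 23700^0.185 = 1.679 × 6.447 ≈ 10.82

10.8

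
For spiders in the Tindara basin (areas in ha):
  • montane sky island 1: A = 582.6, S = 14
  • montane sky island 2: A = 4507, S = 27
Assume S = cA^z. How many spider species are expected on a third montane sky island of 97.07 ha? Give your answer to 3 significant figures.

z = ln(27/14) / ln(4507/582.6) = 0.6568 / 2.0459 = 0.3210
c = 14 / 582.6^0.3210 = 14 / 7.722 = 1.813
S₃ = 1.813 × 97.07^0.3210 = 1.813 × 4.344 ≈ 7.876

7.88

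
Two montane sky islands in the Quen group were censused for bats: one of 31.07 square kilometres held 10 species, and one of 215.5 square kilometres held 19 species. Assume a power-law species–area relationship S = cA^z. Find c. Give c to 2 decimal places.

3.20

z = ln(S₂/S₁) / ln(A₂/A₁) = ln(19/10) / ln(215.5/31.07) = 0.6419 / 1.9367 = 0.3314
c = S₁ / A₁^z = 10 / 31.07^0.3314 = 10 / 3.123 = 3.202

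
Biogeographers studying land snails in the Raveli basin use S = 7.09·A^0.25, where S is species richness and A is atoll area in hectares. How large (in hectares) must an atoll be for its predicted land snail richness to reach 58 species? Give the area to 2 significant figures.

58 = 7.09 × A^0.25  ⇒  A^0.25 = 58/7.09 = 8.181
ln A = ln(8.181) / 0.25 = 2.1018 / 0.25 = 8.4070
A = e^8.4070 ≈ 4478 hectares

4500 hectares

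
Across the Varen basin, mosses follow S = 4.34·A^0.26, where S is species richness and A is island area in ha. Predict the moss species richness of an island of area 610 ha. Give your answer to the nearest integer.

S = 4.34 × 610^0.26 = 4.34 × 5.299 ≈ 23

23 species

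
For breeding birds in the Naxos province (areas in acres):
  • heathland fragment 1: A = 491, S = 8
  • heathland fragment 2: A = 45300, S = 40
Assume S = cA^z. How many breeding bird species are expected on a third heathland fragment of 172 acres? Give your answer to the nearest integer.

6

z = ln(40/8) / ln(45300/491) = 1.6094 / 4.5246 = 0.3557
c = 8 / 491^0.3557 = 8 / 9.062 = 0.8828
S₃ = 0.8828 × 172^0.3557 = 0.8828 × 6.24 ≈ 5.509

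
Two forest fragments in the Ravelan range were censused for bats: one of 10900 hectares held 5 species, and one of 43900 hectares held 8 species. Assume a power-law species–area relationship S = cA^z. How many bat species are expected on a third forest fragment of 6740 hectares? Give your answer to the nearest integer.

4

z = ln(8/5) / ln(43900/10900) = 0.4700 / 1.3932 = 0.3374
c = 5 / 10900^0.3374 = 5 / 23.02 = 0.2172
S₃ = 0.2172 × 6740^0.3374 = 0.2172 × 19.57 ≈ 4.251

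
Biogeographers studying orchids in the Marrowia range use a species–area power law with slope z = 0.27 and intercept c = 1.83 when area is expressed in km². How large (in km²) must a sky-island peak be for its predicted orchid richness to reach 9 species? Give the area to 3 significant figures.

9 = 1.83 × A^0.27  ⇒  A^0.27 = 9/1.83 = 4.918
ln A = ln(4.918) / 0.27 = 1.5929 / 0.27 = 5.8997
A = e^5.8997 ≈ 364.9 km²

365 km²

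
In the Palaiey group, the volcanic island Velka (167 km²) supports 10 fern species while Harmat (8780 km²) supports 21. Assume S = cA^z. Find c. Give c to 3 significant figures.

z = ln(S₂/S₁) / ln(A₂/A₁) = ln(21/10) / ln(8780/167) = 0.7419 / 3.9622 = 0.1873
c = S₁ / A₁^z = 10 / 167^0.1873 = 10 / 2.607 = 3.835

3.84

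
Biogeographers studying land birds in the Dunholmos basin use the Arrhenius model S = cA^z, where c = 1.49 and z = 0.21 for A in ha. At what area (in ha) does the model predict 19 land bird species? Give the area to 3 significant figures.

19 = 1.49 × A^0.21  ⇒  A^0.21 = 19/1.49 = 12.75
ln A = ln(12.75) / 0.21 = 2.5457 / 0.21 = 12.1222
A = e^12.1222 ≈ 183910 ha

184000 ha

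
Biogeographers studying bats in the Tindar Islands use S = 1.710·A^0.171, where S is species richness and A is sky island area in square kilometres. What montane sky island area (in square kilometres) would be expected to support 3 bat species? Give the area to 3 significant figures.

3 = 1.71 × A^0.171  ⇒  A^0.171 = 3/1.71 = 1.754
ln A = ln(1.754) / 0.171 = 0.5621 / 0.171 = 3.2872
A = e^3.2872 ≈ 26.77 square kilometres

26.8 square kilometres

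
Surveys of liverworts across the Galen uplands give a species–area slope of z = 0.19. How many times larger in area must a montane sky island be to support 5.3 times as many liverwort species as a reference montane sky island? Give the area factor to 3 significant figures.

6490

(A₂/A₁)^0.19 = 5.3, so A₂/A₁ = 5.3^(1/0.19) = 5.3^5.263
ln(A₂/A₁) = ln 5.3 / 0.19 = 1.6677 / 0.19 = 8.7774
A₂/A₁ = e^8.7774 ≈ 6486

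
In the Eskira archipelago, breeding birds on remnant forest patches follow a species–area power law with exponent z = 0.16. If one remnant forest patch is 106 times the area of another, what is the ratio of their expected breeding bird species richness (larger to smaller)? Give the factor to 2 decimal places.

2.11

S₂/S₁ = (A₂/A₁)^z = 106^0.16
ln(S₂/S₁) = 0.16 × ln 106 = 0.16 × 4.6634 = 0.7462
S₂/S₁ = e^0.7462 ≈ 2.109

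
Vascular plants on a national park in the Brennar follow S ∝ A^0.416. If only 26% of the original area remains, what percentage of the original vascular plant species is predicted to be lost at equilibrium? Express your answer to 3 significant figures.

S_new/S_old = (A_new/A_old)^z = 0.26^0.416
= exp(0.416 × ln 0.26) = exp(0.416 × -1.3471) = exp(-0.5604) ≈ 0.571
Fraction lost = 1 − 0.571 = 0.429

42.9%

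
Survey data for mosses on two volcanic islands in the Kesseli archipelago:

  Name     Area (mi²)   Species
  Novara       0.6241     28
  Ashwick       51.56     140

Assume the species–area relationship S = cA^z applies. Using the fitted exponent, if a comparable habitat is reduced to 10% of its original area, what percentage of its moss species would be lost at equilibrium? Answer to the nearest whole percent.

57%

z = ln(140/28) / ln(51.56/0.6241) = 1.6094 / 4.4142 = 0.3646
S_new/S_old = (A_new/A_old)^z = 0.1^0.3646 = exp(0.3646 × -2.3026) = 0.4319
Fraction lost = 1 − 0.4319 = 0.5681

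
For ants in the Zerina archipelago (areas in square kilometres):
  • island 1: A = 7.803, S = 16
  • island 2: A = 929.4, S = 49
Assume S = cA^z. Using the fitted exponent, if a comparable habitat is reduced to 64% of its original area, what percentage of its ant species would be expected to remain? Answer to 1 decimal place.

90.1%

z = ln(49/16) / ln(929.4/7.803) = 1.1192 / 4.7800 = 0.2341
S_new/S_old = (A_new/A_old)^z = 0.64^0.2341 = exp(0.2341 × -0.4463) = 0.9008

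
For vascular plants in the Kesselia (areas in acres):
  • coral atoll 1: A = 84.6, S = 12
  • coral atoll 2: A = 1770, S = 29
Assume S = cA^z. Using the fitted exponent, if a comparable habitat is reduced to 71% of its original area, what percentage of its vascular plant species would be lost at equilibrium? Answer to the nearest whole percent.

9%

z = ln(29/12) / ln(1770/84.6) = 0.8824 / 3.0408 = 0.2902
S_new/S_old = (A_new/A_old)^z = 0.71^0.2902 = exp(0.2902 × -0.3425) = 0.9054
Fraction lost = 1 − 0.9054 = 0.09461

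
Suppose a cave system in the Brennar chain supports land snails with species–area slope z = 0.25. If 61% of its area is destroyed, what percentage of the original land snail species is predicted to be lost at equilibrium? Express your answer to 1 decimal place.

S_new/S_old = (A_new/A_old)^z = 0.39^0.25
= exp(0.25 × ln 0.39) = exp(0.25 × -0.9416) = exp(-0.2354) ≈ 0.7903
Fraction lost = 1 − 0.7903 = 0.2097

21.0%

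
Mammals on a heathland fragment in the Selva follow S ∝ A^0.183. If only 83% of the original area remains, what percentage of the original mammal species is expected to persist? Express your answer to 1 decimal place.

S_new/S_old = (A_new/A_old)^z = 0.83^0.183
= exp(0.183 × ln 0.83) = exp(0.183 × -0.1863) = exp(-0.0341) ≈ 0.9665

96.6%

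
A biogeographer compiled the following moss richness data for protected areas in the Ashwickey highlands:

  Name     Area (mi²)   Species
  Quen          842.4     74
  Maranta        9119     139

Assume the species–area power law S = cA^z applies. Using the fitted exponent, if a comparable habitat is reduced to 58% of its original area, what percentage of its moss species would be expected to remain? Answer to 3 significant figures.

z = ln(139/74) / ln(9119/842.4) = 0.6304 / 2.3819 = 0.2647
S_new/S_old = (A_new/A_old)^z = 0.58^0.2647 = exp(0.2647 × -0.5447) = 0.8657

86.6%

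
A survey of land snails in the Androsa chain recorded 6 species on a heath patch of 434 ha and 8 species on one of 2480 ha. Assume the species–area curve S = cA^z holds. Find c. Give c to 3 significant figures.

2.20

z = ln(S₂/S₁) / ln(A₂/A₁) = ln(8/6) / ln(2480/434) = 0.2877 / 1.7430 = 0.1651
c = S₁ / A₁^z = 6 / 434^0.1651 = 6 / 2.725 = 2.202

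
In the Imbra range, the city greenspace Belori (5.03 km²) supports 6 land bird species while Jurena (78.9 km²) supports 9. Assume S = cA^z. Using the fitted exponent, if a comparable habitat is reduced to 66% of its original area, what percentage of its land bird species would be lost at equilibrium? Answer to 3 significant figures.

5.94%

z = ln(9/6) / ln(78.9/5.03) = 0.4055 / 2.7528 = 0.1473
S_new/S_old = (A_new/A_old)^z = 0.66^0.1473 = exp(0.1473 × -0.4155) = 0.9406
Fraction lost = 1 − 0.9406 = 0.05937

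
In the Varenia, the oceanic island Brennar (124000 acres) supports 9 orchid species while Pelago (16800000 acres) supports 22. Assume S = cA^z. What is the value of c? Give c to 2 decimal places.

z = ln(S₂/S₁) / ln(A₂/A₁) = ln(22/9) / ln(16800000/124000) = 0.8938 / 4.9089 = 0.1821
c = S₁ / A₁^z = 9 / 124000^0.1821 = 9 / 8.461 = 1.064

1.06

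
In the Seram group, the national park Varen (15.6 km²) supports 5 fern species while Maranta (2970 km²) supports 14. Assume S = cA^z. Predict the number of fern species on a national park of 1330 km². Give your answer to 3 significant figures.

12.0

z = ln(14/5) / ln(2970/15.6) = 1.0296 / 5.2490 = 0.1962
c = 5 / 15.6^0.1962 = 5 / 1.714 = 2.917
S₃ = 2.917 × 1330^0.1962 = 2.917 × 4.1 ≈ 11.96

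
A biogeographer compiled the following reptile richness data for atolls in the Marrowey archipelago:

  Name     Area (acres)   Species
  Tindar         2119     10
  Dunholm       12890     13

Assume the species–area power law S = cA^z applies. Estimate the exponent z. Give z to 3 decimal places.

Taking logs: ln S = ln c + z ln A, so z = (ln S₂ − ln S₁)/(ln A₂ − ln A₁).
z = ln(13/10) / ln(12890/2119) = ln(1.3) / ln(6.083) = 0.2624 / 1.8055 = 0.1453

0.145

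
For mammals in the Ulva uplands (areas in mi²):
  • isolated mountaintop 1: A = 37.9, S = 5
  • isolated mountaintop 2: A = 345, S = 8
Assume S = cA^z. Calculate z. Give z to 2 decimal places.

0.21

Taking logs: ln S = ln c + z ln A, so z = (ln S₂ − ln S₁)/(ln A₂ − ln A₁).
z = ln(8/5) / ln(345/37.9) = ln(1.6) / ln(9.103) = 0.4700 / 2.2086 = 0.2128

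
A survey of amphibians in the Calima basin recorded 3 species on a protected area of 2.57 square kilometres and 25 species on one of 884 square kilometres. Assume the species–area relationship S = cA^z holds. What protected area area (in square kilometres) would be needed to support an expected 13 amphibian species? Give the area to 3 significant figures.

z = ln(25/3) / ln(884/2.57) = 2.1203 / 5.8406 = 0.3630
c = 3 / 2.57^0.3630 = 3 / 1.409 = 2.13
A = (13/2.13)^(1/0.3630) ⇒ ln A = ln(6.104)/0.3630 = 4.9831
A = e^4.9831 ≈ 145.9 square kilometres

146 square kilometres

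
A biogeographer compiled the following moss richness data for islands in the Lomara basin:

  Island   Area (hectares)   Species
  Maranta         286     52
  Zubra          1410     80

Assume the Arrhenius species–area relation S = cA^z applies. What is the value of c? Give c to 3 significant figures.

z = ln(S₂/S₁) / ln(A₂/A₁) = ln(80/52) / ln(1410/286) = 0.4308 / 1.5954 = 0.2700
c = S₁ / A₁^z = 52 / 286^0.2700 = 52 / 4.605 = 11.29

11.3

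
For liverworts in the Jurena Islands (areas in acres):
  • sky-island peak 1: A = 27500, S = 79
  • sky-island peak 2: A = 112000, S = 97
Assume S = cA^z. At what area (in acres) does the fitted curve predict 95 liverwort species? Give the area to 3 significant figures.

97100 acres

z = ln(97/79) / ln(112000/27500) = 0.2053 / 1.4043 = 0.1462
c = 79 / 27500^0.1462 = 79 / 4.455 = 17.73
A = (95/17.73)^(1/0.1462) ⇒ ln A = ln(5.358)/0.1462 = 11.4837
A = e^11.4837 ≈ 97121 acres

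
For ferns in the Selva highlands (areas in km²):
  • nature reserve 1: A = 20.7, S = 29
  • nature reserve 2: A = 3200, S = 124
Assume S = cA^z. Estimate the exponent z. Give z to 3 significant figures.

0.288

Taking logs: ln S = ln c + z ln A, so z = (ln S₂ − ln S₁)/(ln A₂ − ln A₁).
z = ln(124/29) / ln(3200/20.7) = ln(4.276) / ln(154.6) = 1.4530 / 5.0408 = 0.2882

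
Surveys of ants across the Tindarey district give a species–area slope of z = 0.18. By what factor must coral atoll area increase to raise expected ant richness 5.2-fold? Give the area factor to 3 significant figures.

(A₂/A₁)^0.18 = 5.2, so A₂/A₁ = 5.2^(1/0.18) = 5.2^5.556
ln(A₂/A₁) = ln 5.2 / 0.18 = 1.6487 / 0.18 = 9.1592
A₂/A₁ = e^9.1592 ≈ 9502

9500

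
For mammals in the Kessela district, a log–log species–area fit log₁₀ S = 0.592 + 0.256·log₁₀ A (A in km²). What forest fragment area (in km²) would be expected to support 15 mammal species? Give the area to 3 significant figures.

191 km²

15 = 3.908 × A^0.256  ⇒  A^0.256 = 15/3.908 = 3.838
ln A = ln(3.838) / 0.256 = 1.3449 / 0.256 = 5.2536
A = e^5.2536 ≈ 191.3 km²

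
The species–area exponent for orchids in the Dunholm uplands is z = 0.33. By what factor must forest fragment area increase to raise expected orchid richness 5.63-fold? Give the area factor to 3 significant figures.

188

(A₂/A₁)^0.33 = 5.63, so A₂/A₁ = 5.63^(1/0.33) = 5.63^3.03
ln(A₂/A₁) = ln 5.63 / 0.33 = 1.7281 / 0.33 = 5.2367
A₂/A₁ = e^5.2367 ≈ 188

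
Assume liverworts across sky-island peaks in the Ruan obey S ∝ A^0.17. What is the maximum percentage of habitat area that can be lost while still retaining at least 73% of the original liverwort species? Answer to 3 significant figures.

84.3%

Need (A_new/A_old)^0.17 = 0.73, so A_new/A_old = 0.73^(1/0.17) = 0.73^5.882
ln(A_new/A_old) = ln 0.73 / 0.17 = -0.3147 / 0.17 = -1.8512
A_new/A_old = e^-1.8512 ≈ 0.157
Fraction that can be lost = 1 − 0.157 = 0.843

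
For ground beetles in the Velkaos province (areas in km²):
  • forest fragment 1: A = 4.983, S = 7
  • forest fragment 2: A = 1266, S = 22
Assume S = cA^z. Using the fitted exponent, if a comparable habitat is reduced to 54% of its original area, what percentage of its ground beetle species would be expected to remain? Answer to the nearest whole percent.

z = ln(22/7) / ln(1266/4.983) = 1.1451 / 5.5376 = 0.2068
S_new/S_old = (A_new/A_old)^z = 0.54^0.2068 = exp(0.2068 × -0.6162) = 0.8804

88%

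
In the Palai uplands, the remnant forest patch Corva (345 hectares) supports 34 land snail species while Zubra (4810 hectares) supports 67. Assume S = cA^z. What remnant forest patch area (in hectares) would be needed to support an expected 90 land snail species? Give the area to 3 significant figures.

z = ln(67/34) / ln(4810/345) = 0.6783 / 2.6349 = 0.2574
c = 34 / 345^0.2574 = 34 / 4.501 = 7.553
A = (90/7.553)^(1/0.2574) ⇒ ln A = ln(11.92)/0.2574 = 9.6248
A = e^9.6248 ≈ 15136 hectares

15100 hectares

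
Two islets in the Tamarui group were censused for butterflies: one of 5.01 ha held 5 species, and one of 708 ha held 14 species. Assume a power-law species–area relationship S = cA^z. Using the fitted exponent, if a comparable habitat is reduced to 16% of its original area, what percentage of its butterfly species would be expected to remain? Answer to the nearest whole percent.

68%

z = ln(14/5) / ln(708/5.01) = 1.0296 / 4.9510 = 0.2080
S_new/S_old = (A_new/A_old)^z = 0.16^0.2080 = exp(0.2080 × -1.8326) = 0.6831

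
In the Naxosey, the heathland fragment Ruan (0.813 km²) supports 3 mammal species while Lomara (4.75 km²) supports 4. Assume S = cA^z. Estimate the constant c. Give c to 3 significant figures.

3.10

z = ln(S₂/S₁) / ln(A₂/A₁) = ln(4/3) / ln(4.75/0.813) = 0.2877 / 1.7652 = 0.1630
c = S₁ / A₁^z = 3 / 0.813^0.1630 = 3 / 0.9668 = 3.103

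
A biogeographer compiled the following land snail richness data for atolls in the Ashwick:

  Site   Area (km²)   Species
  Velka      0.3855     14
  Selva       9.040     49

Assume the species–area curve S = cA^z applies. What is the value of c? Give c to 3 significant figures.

z = ln(S₂/S₁) / ln(A₂/A₁) = ln(49/14) / ln(9.04/0.3855) = 1.2528 / 3.1549 = 0.3971
c = S₁ / A₁^z = 14 / 0.3855^0.3971 = 14 / 0.6849 = 20.44

20.4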